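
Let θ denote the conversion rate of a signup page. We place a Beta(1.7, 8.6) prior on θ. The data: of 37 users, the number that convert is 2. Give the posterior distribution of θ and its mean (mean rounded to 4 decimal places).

Posterior: Beta(3.7, 43.6); mean ≈ 0.0782

The binomial likelihood is conjugate to the Beta prior: with 2 successes and 35 failures, the posterior is Beta(1.7+2, 8.6+35) = Beta(3.7, 43.6).
Posterior mean = α/(α+β) = 3.7/47.3 = 0.0782.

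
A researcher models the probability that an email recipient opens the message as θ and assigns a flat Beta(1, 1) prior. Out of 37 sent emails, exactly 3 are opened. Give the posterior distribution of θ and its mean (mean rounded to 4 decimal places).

Posterior: Beta(4, 35); mean ≈ 0.1026

The binomial likelihood is conjugate to the Beta prior: with 3 successes and 34 failures, the posterior is Beta(1+3, 1+34) = Beta(4, 35).
Posterior mean = α/(α+β) = 4/39 = 0.1026.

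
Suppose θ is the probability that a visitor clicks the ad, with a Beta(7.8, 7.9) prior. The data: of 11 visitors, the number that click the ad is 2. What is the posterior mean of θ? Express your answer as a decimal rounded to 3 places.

Observing 2 successes and 9 failures updates Beta(7.8, 7.9) by adding the success and failure counts to the two shape parameters: α = 7.8+2 = 9.8, β = 7.9+9 = 16.9.
E[θ | data] = 9.8/(9.8+16.9) = 0.367.

Posterior mean ≈ 0.367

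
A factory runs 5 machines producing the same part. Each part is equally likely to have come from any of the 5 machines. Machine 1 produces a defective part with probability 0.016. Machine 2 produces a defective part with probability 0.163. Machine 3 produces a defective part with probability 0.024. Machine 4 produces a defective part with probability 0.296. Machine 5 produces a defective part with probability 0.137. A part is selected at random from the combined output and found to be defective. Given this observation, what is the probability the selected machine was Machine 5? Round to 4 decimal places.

Tabulate prior·likelihood by source: [1] prior 0.2, lik 0.016, product 0.003200; [2] prior 0.2, lik 0.163, product 0.03260; [3] prior 0.2, lik 0.024, product 0.004800; [4] prior 0.2, lik 0.296, product 0.05920; [5] prior 0.2, lik 0.137, product 0.02740.
Normalizing constant = 0.12720; the posterior for Machine 5 is its product over the sum, 0.02740/0.12720 = 0.2154.

Posterior probability ≈ 0.2154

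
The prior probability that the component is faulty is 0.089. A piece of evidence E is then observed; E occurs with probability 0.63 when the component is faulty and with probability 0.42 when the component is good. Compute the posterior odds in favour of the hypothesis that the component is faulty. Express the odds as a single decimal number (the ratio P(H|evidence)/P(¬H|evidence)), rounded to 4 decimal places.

Prior odds = 0.089/(1−0.089) = 0.097695. In log-odds, ln(0.097695) = -2.3259.
Add log likelihood ratio: ln(1.5000) = 0.40547.
Posterior log-odds = -1.9204, so posterior odds = exp(-1.9204) = 0.14654.

Posterior odds ≈ 0.1465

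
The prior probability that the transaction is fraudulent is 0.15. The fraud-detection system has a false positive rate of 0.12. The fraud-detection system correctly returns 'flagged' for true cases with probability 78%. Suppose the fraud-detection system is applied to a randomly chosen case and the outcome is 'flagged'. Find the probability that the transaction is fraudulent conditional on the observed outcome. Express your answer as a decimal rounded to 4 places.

P(H | E) ≈ 0.5342

Write H for 'the transaction is fraudulent'. Prior odds H:¬H = 0.15/0.85 = 0.17647. For the 'flagged' outcome, the likelihood ratio is 0.78/0.12 = 6.5000.
Posterior odds = 0.17647 × 6.5000 = 1.1471, so P(H|E) = 1.1471/(1+1.1471) = 0.5342.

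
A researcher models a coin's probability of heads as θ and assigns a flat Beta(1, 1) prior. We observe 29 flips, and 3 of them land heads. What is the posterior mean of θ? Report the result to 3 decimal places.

The binomial likelihood is conjugate to the Beta prior: with 3 successes and 26 failures, the posterior is Beta(1+3, 1+26) = Beta(4, 27).
E[θ | data] = 4/(4+27) = 0.129.

Posterior mean ≈ 0.129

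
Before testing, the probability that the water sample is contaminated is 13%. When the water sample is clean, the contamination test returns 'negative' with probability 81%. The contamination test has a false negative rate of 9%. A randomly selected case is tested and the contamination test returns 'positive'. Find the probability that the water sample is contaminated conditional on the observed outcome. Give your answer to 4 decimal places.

P(H | E) ≈ 0.4171

Write H for 'the water sample is contaminated'. Prior odds H:¬H = 0.13/0.87 = 0.14943. For the 'positive' outcome, the likelihood ratio is 0.91/0.19 = 4.7895.
Posterior odds = 0.14943 × 4.7895 = 0.71567, so P(H|E) = 0.71567/(1+0.71567) = 0.4171.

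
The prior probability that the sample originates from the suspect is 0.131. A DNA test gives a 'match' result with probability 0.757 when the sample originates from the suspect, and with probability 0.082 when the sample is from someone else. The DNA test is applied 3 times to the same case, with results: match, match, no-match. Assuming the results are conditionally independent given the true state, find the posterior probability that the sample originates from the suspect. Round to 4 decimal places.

With H the event that the sample originates from the suspect, the joint likelihood of the observed sequence is P(data|H) = 0.757·0.757·0.243 = 0.13925 and P(data|¬H) = 0.082·0.082·0.918 = 0.0061726.
Bayes: P(H|data) = 0.131·0.13925 / (0.131·0.13925 + 0.869·0.0061726) = 0.018242/0.023606 = 0.7728.

Posterior P(H) ≈ 0.7728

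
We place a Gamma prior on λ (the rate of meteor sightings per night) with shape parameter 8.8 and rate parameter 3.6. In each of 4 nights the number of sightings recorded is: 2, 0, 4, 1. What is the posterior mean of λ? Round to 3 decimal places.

Posterior mean ≈ 2.079

The Poisson likelihood adds the total count to the shape and the number of exposure periods to the rate. Here ∑xᵢ = 7 and n = 4, so shape 8.8→15.8 and rate 3.6→7.6.
E[λ | data] = 15.8/7.6 = 2.079.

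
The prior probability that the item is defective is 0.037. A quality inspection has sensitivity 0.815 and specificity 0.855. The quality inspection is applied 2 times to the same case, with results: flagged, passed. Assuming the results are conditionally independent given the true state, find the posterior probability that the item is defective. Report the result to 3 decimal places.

Posterior P(H) ≈ 0.045

With H the event that the item is defective, the joint likelihood of the observed sequence is P(data|H) = 0.815·0.185 = 0.15077 and P(data|¬H) = 0.145·0.855 = 0.12397.
Bayes: P(H|data) = 0.037·0.15077 / (0.037·0.15077 + 0.963·0.12397) = 0.0055787/0.12497 = 0.0446.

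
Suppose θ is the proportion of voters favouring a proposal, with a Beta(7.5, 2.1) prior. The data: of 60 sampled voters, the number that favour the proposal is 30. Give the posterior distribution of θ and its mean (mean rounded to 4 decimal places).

The binomial likelihood is conjugate to the Beta prior: with 30 successes and 30 failures, the posterior is Beta(7.5+30, 2.1+30) = Beta(37.5, 32.1).
E[θ | data] = 37.5/(37.5+32.1) = 0.5388.

Posterior: Beta(37.5, 32.1); mean ≈ 0.5388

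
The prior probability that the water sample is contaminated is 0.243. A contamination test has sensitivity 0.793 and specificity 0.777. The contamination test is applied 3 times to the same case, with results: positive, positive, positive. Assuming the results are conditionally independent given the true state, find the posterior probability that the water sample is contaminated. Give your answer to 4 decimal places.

With H the event that the water sample is contaminated, the joint likelihood of the observed sequence is P(data|H) = 0.793·0.793·0.793 = 0.49868 and P(data|¬H) = 0.223·0.223·0.223 = 0.011090.
Bayes: P(H|data) = 0.243·0.49868 / (0.243·0.49868 + 0.757·0.011090) = 0.12118/0.12957 = 0.9352.

Posterior P(H) ≈ 0.9352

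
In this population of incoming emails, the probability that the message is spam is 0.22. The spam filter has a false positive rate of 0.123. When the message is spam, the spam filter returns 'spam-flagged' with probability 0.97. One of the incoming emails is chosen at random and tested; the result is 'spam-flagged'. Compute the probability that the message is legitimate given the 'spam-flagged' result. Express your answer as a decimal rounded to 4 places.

P(¬H | E) ≈ 0.3101

Write H for 'the message is spam'. Prior odds H:¬H = 0.22/0.78 = 0.28205. For the 'spam-flagged' outcome, the likelihood ratio is 0.97/0.123 = 7.8862.
Posterior odds = 0.28205 × 7.8862 = 2.2243, so P(H|E) = 2.2243/(1+2.2243) = 0.6899. Then P(¬H|E) = 1 − 0.6899 = 0.3101.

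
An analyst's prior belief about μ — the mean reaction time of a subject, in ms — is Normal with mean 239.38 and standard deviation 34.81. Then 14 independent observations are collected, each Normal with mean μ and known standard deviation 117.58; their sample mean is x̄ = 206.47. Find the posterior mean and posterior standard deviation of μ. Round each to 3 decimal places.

With known σ, the Normal prior is conjugate. Weight on the data is w = (n/σ²)/(n/σ² + 1/τ₀²) = 0.00101265/(0.00101265+0.00082526) = 0.55098.
Posterior mean = w·x̄ + (1−w)·μ₀ = 0.55098·206.47 + 0.44902·239.38 = 221.247. Posterior variance = 1/(0.00101265+0.00082526) = 544.094, so SD = 23.326.

Posterior mean ≈ 221.247; posterior SD ≈ 23.326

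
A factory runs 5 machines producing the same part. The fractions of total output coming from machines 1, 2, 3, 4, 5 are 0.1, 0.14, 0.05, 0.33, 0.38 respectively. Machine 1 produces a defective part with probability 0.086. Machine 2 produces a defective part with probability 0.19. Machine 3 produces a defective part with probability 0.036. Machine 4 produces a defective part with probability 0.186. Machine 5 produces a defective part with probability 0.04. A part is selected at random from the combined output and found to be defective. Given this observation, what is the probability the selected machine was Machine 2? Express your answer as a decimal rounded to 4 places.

Posterior probability ≈ 0.2342

P(defective|M1) = 0.086; P(defective|M2) = 0.19; P(defective|M3) = 0.036; P(defective|M4) = 0.186; P(defective|M5) = 0.04.
Prior × likelihood for each source: 0.1·0.086=0.008600, 0.14·0.19=0.02660, 0.05·0.036=0.001800, 0.33·0.186=0.06138, 0.38·0.04=0.01520. Summing gives P(defective) = 0.11358.
P(Machine 2 | defective) = 0.02660 / 0.11358 = 0.2342.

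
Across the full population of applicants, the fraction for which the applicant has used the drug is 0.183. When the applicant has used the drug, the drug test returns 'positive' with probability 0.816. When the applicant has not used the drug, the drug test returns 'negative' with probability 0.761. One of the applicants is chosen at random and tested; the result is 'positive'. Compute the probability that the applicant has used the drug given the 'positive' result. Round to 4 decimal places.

Write H for 'the applicant has used the drug'. Prior odds H:¬H = 0.183/0.817 = 0.22399. For the 'positive' outcome, the likelihood ratio is 0.816/0.239 = 3.4142.
Posterior odds = 0.22399 × 3.4142 = 0.76475, so P(H|E) = 0.76475/(1+0.76475) = 0.4333.

P(H | E) ≈ 0.4333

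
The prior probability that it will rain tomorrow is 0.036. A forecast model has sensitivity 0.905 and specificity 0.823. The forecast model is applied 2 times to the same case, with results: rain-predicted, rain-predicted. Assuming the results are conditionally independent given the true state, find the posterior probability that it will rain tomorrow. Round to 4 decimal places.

Posterior P(H) ≈ 0.4940

With H the event that it will rain tomorrow, the joint likelihood of the observed sequence is P(data|H) = 0.905·0.905 = 0.81903 and P(data|¬H) = 0.177·0.177 = 0.031329.
Bayes: P(H|data) = 0.036·0.81903 / (0.036·0.81903 + 0.964·0.031329) = 0.029485/0.059686 = 0.4940.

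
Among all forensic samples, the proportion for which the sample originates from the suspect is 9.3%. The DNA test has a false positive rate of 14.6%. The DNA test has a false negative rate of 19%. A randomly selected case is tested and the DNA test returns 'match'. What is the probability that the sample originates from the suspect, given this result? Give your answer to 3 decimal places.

P(H | E) ≈ 0.363

Write H for 'the sample originates from the suspect'. Prior odds H:¬H = 0.093/0.907 = 0.10254. For the 'match' outcome, the likelihood ratio is 0.81/0.146 = 5.5479.
Posterior odds = 0.10254 × 5.5479 = 0.56886, so P(H|E) = 0.56886/(1+0.56886) = 0.363.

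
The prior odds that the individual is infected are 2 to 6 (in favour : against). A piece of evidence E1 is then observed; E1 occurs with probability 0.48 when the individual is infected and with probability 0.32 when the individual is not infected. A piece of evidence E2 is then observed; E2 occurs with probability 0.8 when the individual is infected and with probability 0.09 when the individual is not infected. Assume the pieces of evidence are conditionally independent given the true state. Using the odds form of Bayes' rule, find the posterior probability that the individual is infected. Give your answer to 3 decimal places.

Prior odds = 2/6 = 0.33333.
Likelihood ratio for E1 = 0.48/0.32 = 1.5000.
Likelihood ratio for E2 = 0.8/0.09 = 8.8889.
Posterior odds = prior odds × LR₁ × LR₂ = 4.4444.
Posterior probability = odds/(1+odds) = 4.4444/5.4444 = 0.816.

Posterior probability ≈ 0.816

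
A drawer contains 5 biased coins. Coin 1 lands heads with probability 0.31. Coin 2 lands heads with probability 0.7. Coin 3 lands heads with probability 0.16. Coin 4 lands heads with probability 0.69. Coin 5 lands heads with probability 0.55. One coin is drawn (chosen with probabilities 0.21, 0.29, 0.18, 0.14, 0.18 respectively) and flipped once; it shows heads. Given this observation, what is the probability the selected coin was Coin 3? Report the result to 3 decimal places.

Posterior probability ≈ 0.058

P(heads|C1) = 0.31; P(heads|C2) = 0.7; P(heads|C3) = 0.16; P(heads|C4) = 0.69; P(heads|C5) = 0.55.
Prior × likelihood for each source: 0.21·0.31=0.06510, 0.29·0.7=0.2030, 0.18·0.16=0.02880, 0.14·0.69=0.09660, 0.18·0.55=0.09900. Summing gives P(heads) = 0.49250.
P(Coin 3 | heads) = 0.02880 / 0.49250 = 0.058.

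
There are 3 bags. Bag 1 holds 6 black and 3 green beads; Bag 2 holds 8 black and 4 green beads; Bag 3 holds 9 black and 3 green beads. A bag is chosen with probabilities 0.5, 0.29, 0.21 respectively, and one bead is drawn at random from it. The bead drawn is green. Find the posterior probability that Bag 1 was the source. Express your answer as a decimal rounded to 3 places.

P(green|Bag 1) = 0.3333; P(green|Bag 2) = 0.3333; P(green|Bag 3) = 0.25.
Prior × likelihood for each source: 0.5·0.3333=0.1667, 0.29·0.3333=0.09667, 0.21·0.25=0.05250. Summing gives P(green) = 0.31583.
P(Bag 1 | green) = 0.1667 / 0.31583 = 0.528.

Posterior probability ≈ 0.528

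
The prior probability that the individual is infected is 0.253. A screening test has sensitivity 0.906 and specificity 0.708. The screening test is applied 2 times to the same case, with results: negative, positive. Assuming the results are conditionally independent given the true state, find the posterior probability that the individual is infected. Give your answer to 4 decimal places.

With H the event that the individual is infected, the joint likelihood of the observed sequence is P(data|H) = 0.094·0.906 = 0.085164 and P(data|¬H) = 0.708·0.292 = 0.20674.
Bayes: P(H|data) = 0.253·0.085164 / (0.253·0.085164 + 0.747·0.20674) = 0.021546/0.17598 = 0.1224.

Posterior P(H) ≈ 0.1224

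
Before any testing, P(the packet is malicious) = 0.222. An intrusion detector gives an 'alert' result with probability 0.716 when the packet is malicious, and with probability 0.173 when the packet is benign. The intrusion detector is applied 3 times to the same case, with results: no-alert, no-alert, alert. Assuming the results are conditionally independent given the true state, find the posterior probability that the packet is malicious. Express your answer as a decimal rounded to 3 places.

With H the event that the packet is malicious, the joint likelihood of the observed sequence is P(data|H) = 0.284·0.284·0.716 = 0.057750 and P(data|¬H) = 0.827·0.827·0.173 = 0.11832.
Bayes: P(H|data) = 0.222·0.057750 / (0.222·0.057750 + 0.778·0.11832) = 0.012820/0.10487 = 0.1222.

Posterior P(H) ≈ 0.122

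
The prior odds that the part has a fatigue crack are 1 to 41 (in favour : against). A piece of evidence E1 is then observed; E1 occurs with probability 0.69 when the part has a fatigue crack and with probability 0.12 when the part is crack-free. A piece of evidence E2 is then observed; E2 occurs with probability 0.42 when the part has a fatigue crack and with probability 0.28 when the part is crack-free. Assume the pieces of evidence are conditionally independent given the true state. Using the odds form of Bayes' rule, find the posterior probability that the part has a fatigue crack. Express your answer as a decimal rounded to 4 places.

Posterior probability ≈ 0.1738

Prior odds = 1/41 = 0.024390.
Likelihood ratio for E1 = 0.69/0.12 = 5.7500.
Likelihood ratio for E2 = 0.42/0.28 = 1.5000.
Posterior odds = prior odds × LR₁ × LR₂ = 0.21037.
Posterior probability = odds/(1+odds) = 0.21037/1.2104 = 0.1738.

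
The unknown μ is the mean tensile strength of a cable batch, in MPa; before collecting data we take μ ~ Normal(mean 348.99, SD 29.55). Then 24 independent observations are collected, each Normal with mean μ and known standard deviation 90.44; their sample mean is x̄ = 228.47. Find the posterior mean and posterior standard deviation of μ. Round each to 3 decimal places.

Posterior mean ≈ 262.303; posterior SD ≈ 15.657

With known σ, the Normal prior is conjugate. Weight on the data is w = (n/σ²)/(n/σ² + 1/τ₀²) = 0.00293420/(0.00293420+0.00114521) = 0.71927.
Posterior mean = w·x̄ + (1−w)·μ₀ = 0.71927·228.47 + 0.28073·348.99 = 262.303. Posterior variance = 1/(0.00293420+0.00114521) = 245.133, so SD = 15.657.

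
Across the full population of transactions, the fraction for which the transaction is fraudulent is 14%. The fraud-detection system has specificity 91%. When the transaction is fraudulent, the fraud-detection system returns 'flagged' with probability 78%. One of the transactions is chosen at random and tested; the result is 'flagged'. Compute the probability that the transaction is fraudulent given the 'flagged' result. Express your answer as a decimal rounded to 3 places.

Let H be the event that the transaction is fraudulent. P(H) = 0.14, so P(¬H) = 0.86. With E the 'flagged' result, P(E|H) = 0.78 and P(E|¬H) = 0.09.
P(E) = 0.78·0.14 + 0.09·0.86 = 0.10920 + 0.077400 = 0.18660.
By Bayes' theorem, P(H|E) = 0.10920 / 0.18660 = 0.585.

P(H | E) ≈ 0.585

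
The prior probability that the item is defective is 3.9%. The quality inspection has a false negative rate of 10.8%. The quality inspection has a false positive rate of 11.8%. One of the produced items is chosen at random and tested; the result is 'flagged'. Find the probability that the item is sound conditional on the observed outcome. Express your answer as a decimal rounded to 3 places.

P(¬H | E) ≈ 0.765

Let H be the event that the item is defective. P(H) = 0.039, so P(¬H) = 0.961. With E the 'flagged' result, P(E|H) = 0.892 and P(E|¬H) = 0.118.
P(E) = 0.892·0.039 + 0.118·0.961 = 0.034788 + 0.11340 = 0.14819.
By Bayes' theorem, P(H|E) = 0.034788 / 0.14819 = 0.235. Hence P(¬H|E) = 1 − 0.235 = 0.765.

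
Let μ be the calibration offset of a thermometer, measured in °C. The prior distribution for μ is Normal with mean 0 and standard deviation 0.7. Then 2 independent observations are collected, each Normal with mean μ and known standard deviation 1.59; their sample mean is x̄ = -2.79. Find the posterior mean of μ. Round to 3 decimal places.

Posterior mean ≈ -0.779

With known σ, the Normal prior is conjugate. Weight on the data is w = (n/σ²)/(n/σ² + 1/τ₀²) = 0.791108/(0.791108+2.04082) = 0.27935.
Posterior mean = w·x̄ + (1−w)·μ₀ = 0.27935·-2.79 + 0.72065·0 = -0.779.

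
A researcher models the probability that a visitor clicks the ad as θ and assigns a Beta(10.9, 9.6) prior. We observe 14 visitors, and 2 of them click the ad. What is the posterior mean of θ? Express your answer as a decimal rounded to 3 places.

Posterior mean ≈ 0.374

Observing 2 successes and 12 failures updates Beta(10.9, 9.6) by adding the success and failure counts to the two shape parameters: α = 10.9+2 = 12.9, β = 9.6+12 = 21.6.
E[θ | data] = 12.9/(12.9+21.6) = 0.374.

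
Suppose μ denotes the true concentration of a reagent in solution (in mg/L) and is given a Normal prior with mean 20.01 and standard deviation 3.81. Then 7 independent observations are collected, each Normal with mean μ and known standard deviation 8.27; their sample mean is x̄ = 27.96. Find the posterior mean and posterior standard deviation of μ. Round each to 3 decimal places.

With known σ, the Normal prior is conjugate. Weight on the data is w = (n/σ²)/(n/σ² + 1/τ₀²) = 0.102350/(0.102350+0.0688890) = 0.59770.
Posterior mean = w·x̄ + (1−w)·μ₀ = 0.59770·27.96 + 0.40230·20.01 = 24.762. Posterior variance = 1/(0.102350+0.0688890) = 5.83980, so SD = 2.417.

Posterior mean ≈ 24.762; posterior SD ≈ 2.417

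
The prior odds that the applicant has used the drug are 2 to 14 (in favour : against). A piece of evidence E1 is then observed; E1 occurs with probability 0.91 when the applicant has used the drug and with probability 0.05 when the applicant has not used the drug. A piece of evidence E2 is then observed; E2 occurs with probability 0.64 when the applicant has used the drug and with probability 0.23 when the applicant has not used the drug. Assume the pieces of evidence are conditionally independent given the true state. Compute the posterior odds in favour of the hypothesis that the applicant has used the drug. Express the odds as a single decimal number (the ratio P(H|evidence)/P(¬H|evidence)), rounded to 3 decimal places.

Posterior odds ≈ 7.235

Prior odds = 2/14 = 0.14286.
Likelihood ratio for E1 = 0.91/0.05 = 18.200.
Likelihood ratio for E2 = 0.64/0.23 = 2.7826.
Posterior odds = prior odds × LR₁ × LR₂ = 7.2348.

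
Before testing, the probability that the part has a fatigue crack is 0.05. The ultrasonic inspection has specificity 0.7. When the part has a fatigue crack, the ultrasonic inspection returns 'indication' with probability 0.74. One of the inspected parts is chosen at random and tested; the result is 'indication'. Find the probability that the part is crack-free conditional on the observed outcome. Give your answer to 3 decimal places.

Write H for 'the part has a fatigue crack'. Prior odds H:¬H = 0.05/0.95 = 0.052632. For the 'indication' outcome, the likelihood ratio is 0.74/0.3 = 2.4667.
Posterior odds = 0.052632 × 2.4667 = 0.12982, so P(H|E) = 0.12982/(1+0.12982) = 0.115. Then P(¬H|E) = 1 − 0.115 = 0.885.

P(¬H | E) ≈ 0.885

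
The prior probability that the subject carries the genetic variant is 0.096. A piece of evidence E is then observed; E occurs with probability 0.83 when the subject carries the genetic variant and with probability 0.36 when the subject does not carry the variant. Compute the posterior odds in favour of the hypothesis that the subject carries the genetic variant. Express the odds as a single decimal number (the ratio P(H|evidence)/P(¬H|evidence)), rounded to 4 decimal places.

Posterior odds ≈ 0.2448

Prior odds = 0.096/(1−0.096) = 0.10619.
Likelihood ratio for E = 0.83/0.36 = 2.3056.
Posterior odds = prior odds × LR = 0.24484.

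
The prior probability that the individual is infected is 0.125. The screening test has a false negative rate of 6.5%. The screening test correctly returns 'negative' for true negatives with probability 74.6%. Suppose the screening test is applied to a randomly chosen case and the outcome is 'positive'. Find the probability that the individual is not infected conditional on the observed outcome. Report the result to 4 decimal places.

Write H for 'the individual is infected'. Prior odds H:¬H = 0.125/0.875 = 0.14286. For the 'positive' outcome, the likelihood ratio is 0.935/0.254 = 3.6811.
Posterior odds = 0.14286 × 3.6811 = 0.52587, so P(H|E) = 0.52587/(1+0.52587) = 0.3446. Then P(¬H|E) = 1 − 0.3446 = 0.6554.

P(¬H | E) ≈ 0.6554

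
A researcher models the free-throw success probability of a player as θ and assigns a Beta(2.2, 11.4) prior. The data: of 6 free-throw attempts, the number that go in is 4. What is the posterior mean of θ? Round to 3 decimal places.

The binomial likelihood is conjugate to the Beta prior: with 4 successes and 2 failures, the posterior is Beta(2.2+4, 11.4+2) = Beta(6.2, 13.4).
E[θ | data] = 6.2/(6.2+13.4) = 0.316.

Posterior mean ≈ 0.316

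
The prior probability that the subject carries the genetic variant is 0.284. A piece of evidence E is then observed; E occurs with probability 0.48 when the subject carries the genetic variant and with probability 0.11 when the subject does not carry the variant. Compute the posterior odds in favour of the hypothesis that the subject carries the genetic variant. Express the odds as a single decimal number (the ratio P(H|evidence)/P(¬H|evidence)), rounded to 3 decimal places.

Prior odds = 0.284/(1−0.284) = 0.39665.
Likelihood ratio for E = 0.48/0.11 = 4.3636.
Posterior odds = prior odds × LR = 1.7308.

Posterior odds ≈ 1.731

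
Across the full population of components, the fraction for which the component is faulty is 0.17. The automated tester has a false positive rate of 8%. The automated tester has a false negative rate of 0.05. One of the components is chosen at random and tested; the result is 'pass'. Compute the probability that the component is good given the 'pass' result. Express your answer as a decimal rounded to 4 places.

P(¬H | E) ≈ 0.9890

Write H for 'the component is faulty'. Prior odds H:¬H = 0.17/0.83 = 0.20482. For the 'pass' outcome, the likelihood ratio is 0.05/0.92 = 0.054348.
Posterior odds = 0.20482 × 0.054348 = 0.011131, so P(H|E) = 0.011131/(1+0.011131) = 0.0110. Then P(¬H|E) = 1 − 0.0110 = 0.9890.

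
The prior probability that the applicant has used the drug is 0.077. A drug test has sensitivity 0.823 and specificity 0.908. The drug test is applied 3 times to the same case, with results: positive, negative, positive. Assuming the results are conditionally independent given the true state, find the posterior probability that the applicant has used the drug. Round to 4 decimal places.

Let H be the event that the applicant has used the drug; start with P(H) = 0.077. P('positive'|H) = 0.823, P('positive'|¬H) = 0.092.
Update on result 1 ('positive'): P(H) ← 0.823·0.0770 / (0.823·0.0770 + 0.092·0.9230) = 0.063371/0.14829 = 0.4274.
Update on result 2 ('negative'): P(H) ← 0.177·0.4274 / (0.177·0.4274 + 0.908·0.5726) = 0.075642/0.59560 = 0.1270.
Update on result 3 ('positive'): P(H) ← 0.823·0.1270 / (0.823·0.1270 + 0.092·0.8730) = 0.10452/0.18484 = 0.5655.

Posterior P(H) ≈ 0.5655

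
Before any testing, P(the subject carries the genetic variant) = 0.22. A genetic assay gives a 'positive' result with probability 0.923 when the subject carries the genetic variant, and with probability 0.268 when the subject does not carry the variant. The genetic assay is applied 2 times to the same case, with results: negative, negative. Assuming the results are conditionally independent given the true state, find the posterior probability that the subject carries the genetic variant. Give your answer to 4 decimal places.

Posterior P(H) ≈ 0.0031

With H the event that the subject carries the genetic variant, the joint likelihood of the observed sequence is P(data|H) = 0.077·0.077 = 0.0059290 and P(data|¬H) = 0.732·0.732 = 0.53582.
Bayes: P(H|data) = 0.22·0.0059290 / (0.22·0.0059290 + 0.78·0.53582) = 0.0013044/0.41925 = 0.0031.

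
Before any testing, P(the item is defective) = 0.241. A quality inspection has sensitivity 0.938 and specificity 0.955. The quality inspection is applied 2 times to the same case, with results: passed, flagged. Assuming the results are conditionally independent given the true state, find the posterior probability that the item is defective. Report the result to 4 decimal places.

With H the event that the item is defective, the joint likelihood of the observed sequence is P(data|H) = 0.062·0.938 = 0.058156 and P(data|¬H) = 0.955·0.045 = 0.042975.
Bayes: P(H|data) = 0.241·0.058156 / (0.241·0.058156 + 0.759·0.042975) = 0.014016/0.046634 = 0.3005.

Posterior P(H) ≈ 0.3005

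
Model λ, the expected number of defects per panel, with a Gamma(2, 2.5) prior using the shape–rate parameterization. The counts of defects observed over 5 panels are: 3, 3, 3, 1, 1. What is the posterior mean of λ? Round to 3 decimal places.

The Poisson likelihood adds the total count to the shape and the number of exposure periods to the rate. Here ∑xᵢ = 11 and n = 5, so shape 2→13 and rate 2.5→7.5.
E[λ | data] = 13/7.5 = 1.733.

Posterior mean ≈ 1.733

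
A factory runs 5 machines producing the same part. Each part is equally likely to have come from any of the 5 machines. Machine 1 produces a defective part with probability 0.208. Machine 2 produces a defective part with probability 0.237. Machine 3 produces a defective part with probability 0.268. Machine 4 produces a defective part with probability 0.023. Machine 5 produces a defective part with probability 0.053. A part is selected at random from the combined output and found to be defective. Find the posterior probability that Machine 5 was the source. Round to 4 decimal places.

Posterior probability ≈ 0.0672

P(defective|M1) = 0.208; P(defective|M2) = 0.237; P(defective|M3) = 0.268; P(defective|M4) = 0.023; P(defective|M5) = 0.053.
Prior × likelihood for each source: 0.2·0.208=0.04160, 0.2·0.237=0.04740, 0.2·0.268=0.05360, 0.2·0.023=0.004600, 0.2·0.053=0.01060. Summing gives P(defective) = 0.15780.
P(Machine 5 | defective) = 0.01060 / 0.15780 = 0.0672.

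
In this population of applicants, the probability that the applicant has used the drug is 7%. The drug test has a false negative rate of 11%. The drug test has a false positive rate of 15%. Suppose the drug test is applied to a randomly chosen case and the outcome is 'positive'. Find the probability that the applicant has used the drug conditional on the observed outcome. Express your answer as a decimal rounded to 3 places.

Let H be the event that the applicant has used the drug. P(H) = 0.07, so P(¬H) = 0.93. With E the 'positive' result, P(E|H) = 0.89 and P(E|¬H) = 0.15.
P(E) = 0.89·0.07 + 0.15·0.93 = 0.062300 + 0.13950 = 0.20180.
By Bayes' theorem, P(H|E) = 0.062300 / 0.20180 = 0.309.

P(H | E) ≈ 0.309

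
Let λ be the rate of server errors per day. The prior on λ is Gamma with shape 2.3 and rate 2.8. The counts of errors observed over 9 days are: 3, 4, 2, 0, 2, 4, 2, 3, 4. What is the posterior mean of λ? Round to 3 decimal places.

Posterior mean ≈ 2.229

The Poisson likelihood adds the total count to the shape and the number of exposure periods to the rate. Here ∑xᵢ = 24 and n = 9, so shape 2.3→26.3 and rate 2.8→11.8.
E[λ | data] = 26.3/11.8 = 2.229.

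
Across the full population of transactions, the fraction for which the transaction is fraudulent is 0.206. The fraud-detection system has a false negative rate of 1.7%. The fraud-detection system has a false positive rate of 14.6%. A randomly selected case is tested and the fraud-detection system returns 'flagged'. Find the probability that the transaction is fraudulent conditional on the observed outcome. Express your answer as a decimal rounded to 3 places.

P(H | E) ≈ 0.636

Let H be the event that the transaction is fraudulent. P(H) = 0.206, so P(¬H) = 0.794. With E the 'flagged' result, P(E|H) = 0.983 and P(E|¬H) = 0.146.
P(E) = 0.983·0.206 + 0.146·0.794 = 0.20250 + 0.11592 = 0.31842.
By Bayes' theorem, P(H|E) = 0.20250 / 0.31842 = 0.636.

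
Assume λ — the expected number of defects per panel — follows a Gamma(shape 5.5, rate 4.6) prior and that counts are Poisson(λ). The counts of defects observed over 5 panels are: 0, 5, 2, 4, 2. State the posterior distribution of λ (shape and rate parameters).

Total count ∑xᵢ = 13 over n = 5 panels.
Gamma is conjugate to the Poisson likelihood: posterior is Gamma(shape = 5.5+13 = 18.5, rate = 4.6+5 = 9.6).

Posterior: Gamma(shape=18.5, rate=9.6)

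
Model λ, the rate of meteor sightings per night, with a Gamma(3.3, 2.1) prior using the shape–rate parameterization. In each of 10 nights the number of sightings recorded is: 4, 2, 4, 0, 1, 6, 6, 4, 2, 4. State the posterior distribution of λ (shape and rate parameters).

The Poisson likelihood adds the total count to the shape and the number of exposure periods to the rate. Here ∑xᵢ = 33 and n = 10, so shape 3.3→36.3 and rate 2.1→12.1.

Posterior: Gamma(shape=36.3, rate=12.1)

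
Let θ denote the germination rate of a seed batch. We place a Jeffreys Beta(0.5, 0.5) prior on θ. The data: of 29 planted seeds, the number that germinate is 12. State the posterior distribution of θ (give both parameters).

Observing 12 successes and 17 failures updates Beta(0.5, 0.5) by adding the success and failure counts to the two shape parameters: α = 0.5+12 = 12.5, β = 0.5+17 = 17.5.

Posterior: Beta(12.5, 17.5)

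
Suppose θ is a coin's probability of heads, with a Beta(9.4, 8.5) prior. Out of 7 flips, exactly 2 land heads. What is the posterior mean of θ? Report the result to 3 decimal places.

Posterior mean ≈ 0.458

The binomial likelihood is conjugate to the Beta prior: with 2 successes and 5 failures, the posterior is Beta(9.4+2, 8.5+5) = Beta(11.4, 13.5).
Posterior mean = α/(α+β) = 11.4/24.9 = 0.458.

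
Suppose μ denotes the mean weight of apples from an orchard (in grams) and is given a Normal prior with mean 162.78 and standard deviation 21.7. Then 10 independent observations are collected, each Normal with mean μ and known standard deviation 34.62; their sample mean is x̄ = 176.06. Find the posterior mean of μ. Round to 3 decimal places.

Prior precision 1/τ₀² = 1/21.7² = 0.00212364; data precision n/σ² = 10/34.62² = 0.00834345.
Posterior precision = 0.00212364 + 0.00834345 = 0.0104671.
Posterior mean = (0.00212364·162.78 + 0.00834345·176.06) / 0.0104671 = 173.366.

Posterior mean ≈ 173.366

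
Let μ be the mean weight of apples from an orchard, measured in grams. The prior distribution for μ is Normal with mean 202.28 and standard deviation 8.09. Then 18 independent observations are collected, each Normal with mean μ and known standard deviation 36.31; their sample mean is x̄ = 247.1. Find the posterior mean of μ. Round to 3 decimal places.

Posterior mean ≈ 223.430

With known σ, the Normal prior is conjugate. Weight on the data is w = (n/σ²)/(n/σ² + 1/τ₀²) = 0.0136527/(0.0136527+0.0152793) = 0.47189.
Posterior mean = w·x̄ + (1−w)·μ₀ = 0.47189·247.1 + 0.52811·202.28 = 223.430.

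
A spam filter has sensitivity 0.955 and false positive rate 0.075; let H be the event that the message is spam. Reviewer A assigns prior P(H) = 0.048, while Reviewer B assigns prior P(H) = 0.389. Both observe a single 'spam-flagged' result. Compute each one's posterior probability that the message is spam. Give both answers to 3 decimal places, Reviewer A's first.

P('+'|H) = 0.955, P('+'|¬H) = 0.075.
Reviewer A: numerator 0.955·0.048 = 0.045840; evidence = 0.045840+0.075·0.952 = 0.11724; posterior = 0.391.
Reviewer B: numerator 0.955·0.389 = 0.37150; evidence = 0.37150+0.075·0.611 = 0.41732; posterior = 0.890.

Reviewer A: 0.391; Reviewer B: 0.890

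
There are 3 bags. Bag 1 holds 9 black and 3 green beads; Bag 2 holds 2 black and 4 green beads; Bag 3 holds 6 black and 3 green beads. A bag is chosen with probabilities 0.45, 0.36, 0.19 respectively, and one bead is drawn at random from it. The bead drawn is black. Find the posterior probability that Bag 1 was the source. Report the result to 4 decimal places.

P(black|Bag 1) = 0.75; P(black|Bag 2) = 0.3333; P(black|Bag 3) = 0.6667.
Prior × likelihood for each source: 0.45·0.75=0.3375, 0.36·0.3333=0.1200, 0.19·0.6667=0.1267. Summing gives P(black) = 0.58417.
P(Bag 1 | black) = 0.3375 / 0.58417 = 0.5777.

Posterior probability ≈ 0.5777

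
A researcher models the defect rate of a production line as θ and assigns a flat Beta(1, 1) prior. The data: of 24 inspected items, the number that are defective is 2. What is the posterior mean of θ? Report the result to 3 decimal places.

Posterior mean ≈ 0.115

The binomial likelihood is conjugate to the Beta prior: with 2 successes and 22 failures, the posterior is Beta(1+2, 1+22) = Beta(3, 23).
Posterior mean = α/(α+β) = 3/26 = 0.115.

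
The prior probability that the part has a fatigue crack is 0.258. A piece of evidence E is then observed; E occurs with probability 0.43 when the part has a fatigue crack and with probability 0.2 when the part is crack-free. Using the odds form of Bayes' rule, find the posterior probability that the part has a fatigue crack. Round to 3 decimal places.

Posterior probability ≈ 0.428

Prior odds = 0.258/(1−0.258) = 0.34771.
Likelihood ratio for E = 0.43/0.2 = 2.1500.
Posterior odds = prior odds × LR = 0.74757.
Posterior probability = odds/(1+odds) = 0.74757/1.7476 = 0.428.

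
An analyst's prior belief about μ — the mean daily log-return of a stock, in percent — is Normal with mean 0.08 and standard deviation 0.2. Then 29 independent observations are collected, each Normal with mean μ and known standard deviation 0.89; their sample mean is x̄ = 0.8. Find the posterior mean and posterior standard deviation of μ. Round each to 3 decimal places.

With known σ, the Normal prior is conjugate. Weight on the data is w = (n/σ²)/(n/σ² + 1/τ₀²) = 36.6115/(36.6115+25.0000) = 0.59423.
Posterior mean = w·x̄ + (1−w)·μ₀ = 0.59423·0.8 + 0.40577·0.08 = 0.508. Posterior variance = 1/(36.6115+25.0000) = 0.0162307, so SD = 0.127.

Posterior mean ≈ 0.508; posterior SD ≈ 0.127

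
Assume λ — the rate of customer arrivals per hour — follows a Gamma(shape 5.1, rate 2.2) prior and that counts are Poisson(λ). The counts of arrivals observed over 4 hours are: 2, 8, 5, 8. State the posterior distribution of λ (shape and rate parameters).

Posterior: Gamma(shape=28.1, rate=6.2)

The Poisson likelihood adds the total count to the shape and the number of exposure periods to the rate. Here ∑xᵢ = 23 and n = 4, so shape 5.1→28.1 and rate 2.2→6.2.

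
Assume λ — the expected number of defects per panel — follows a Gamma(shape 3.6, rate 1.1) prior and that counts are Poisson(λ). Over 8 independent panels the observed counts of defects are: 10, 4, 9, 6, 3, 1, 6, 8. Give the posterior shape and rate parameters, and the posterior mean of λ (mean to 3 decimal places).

Posterior: Gamma(shape=50.6, rate=9.1); mean ≈ 5.560

The Poisson likelihood adds the total count to the shape and the number of exposure periods to the rate. Here ∑xᵢ = 47 and n = 8, so shape 3.6→50.6 and rate 1.1→9.1.
E[λ | data] = 50.6/9.1 = 5.560.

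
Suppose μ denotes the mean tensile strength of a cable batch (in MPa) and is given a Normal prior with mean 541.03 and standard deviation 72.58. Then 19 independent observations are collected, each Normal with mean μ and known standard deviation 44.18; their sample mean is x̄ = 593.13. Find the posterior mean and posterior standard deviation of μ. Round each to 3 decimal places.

Prior precision 1/τ₀² = 1/72.58² = 0.00018983; data precision n/σ² = 19/44.18² = 0.00973424.
Posterior precision = 0.00018983 + 0.00973424 = 0.00992407, giving posterior SD = 1/√0.00992407 = 10.038.
Posterior mean = (0.00018983·541.03 + 0.00973424·593.13) / 0.00992407 = 592.133.

Posterior mean ≈ 592.133; posterior SD ≈ 10.038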